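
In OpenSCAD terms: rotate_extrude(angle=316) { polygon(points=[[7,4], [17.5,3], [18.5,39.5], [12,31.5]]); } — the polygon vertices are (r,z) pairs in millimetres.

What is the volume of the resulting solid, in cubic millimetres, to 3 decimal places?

Profile (r,z), 4 vertices: (7,4) (17.5,3) (18.5,39.5) (12,31.5)
edge 0: (7,4)→(17.5,3)  cross = 7·3 − 17.5·4 = -49.0000; (r_i+r_j)·cross = 24.5·-49.0000 = -1200.5000
edge 1: (17.5,3)→(18.5,39.5)  cross = 17.5·39.5 − 18.5·3 = 635.7500; (r_i+r_j)·cross = 36·635.7500 = 22887.0000
edge 2: (18.5,39.5)→(12,31.5)  cross = 18.5·31.5 − 12·39.5 = 108.7500; (r_i+r_j)·cross = 30.5·108.7500 = 3316.8750
edge 3: (12,31.5)→(7,4)  cross = 12·4 − 7·31.5 = -172.5000; (r_i+r_j)·cross = 19·-172.5000 = -3277.5000
Σcross = 523.0000 → A = |Σcross|/2 = 261.5000 mm²
Σ(r_i+r_j)·cross = 21725.8750 → first moment M = |Σ|/6 = 3620.9792
R_c = M/A = 3620.9792/261.5000 = 13.8470 mm
θ = 316° = 5.515240 rad
V = θ·R_c·A = 5.515240·13.8470·261.5000 = 19970.571 mm³

Volume = 19970.571 mm³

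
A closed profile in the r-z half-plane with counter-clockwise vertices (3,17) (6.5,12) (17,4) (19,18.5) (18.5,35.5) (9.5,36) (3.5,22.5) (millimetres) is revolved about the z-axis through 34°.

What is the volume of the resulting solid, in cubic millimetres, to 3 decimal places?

Volume = 2615.797 mm³

Profile (r,z), 7 vertices: (3,17) (6.5,12) (17,4) (19,18.5) (18.5,35.5) (9.5,36) (3.5,22.5)
edge 0: (3,17)→(6.5,12)  cross = 3·12 − 6.5·17 = -74.5000; (r_i+r_j)·cross = 9.5·-74.5000 = -707.7500
edge 1: (6.5,12)→(17,4)  cross = 6.5·4 − 17·12 = -178.0000; (r_i+r_j)·cross = 23.5·-178.0000 = -4183.0000
edge 2: (17,4)→(19,18.5)  cross = 17·18.5 − 19·4 = 238.5000; (r_i+r_j)·cross = 36·238.5000 = 8586.0000
edge 3: (19,18.5)→(18.5,35.5)  cross = 19·35.5 − 18.5·18.5 = 332.2500; (r_i+r_j)·cross = 37.5·332.2500 = 12459.3750
edge 4: (18.5,35.5)→(9.5,36)  cross = 18.5·36 − 9.5·35.5 = 328.7500; (r_i+r_j)·cross = 28·328.7500 = 9205.0000
edge 5: (9.5,36)→(3.5,22.5)  cross = 9.5·22.5 − 3.5·36 = 87.7500; (r_i+r_j)·cross = 13·87.7500 = 1140.7500
edge 6: (3.5,22.5)→(3,17)  cross = 3.5·17 − 3·22.5 = -8.0000; (r_i+r_j)·cross = 6.5·-8.0000 = -52.0000
Σcross = 726.7500 → A = |Σcross|/2 = 363.3750 mm²
Σ(r_i+r_j)·cross = 26448.3750 → first moment M = |Σ|/6 = 4408.0625
R_c = M/A = 4408.0625/363.3750 = 12.1309 mm
θ = 34° = 0.593412 rad
V = θ·R_c·A = 0.593412·12.1309·363.3750 = 2615.797 mm³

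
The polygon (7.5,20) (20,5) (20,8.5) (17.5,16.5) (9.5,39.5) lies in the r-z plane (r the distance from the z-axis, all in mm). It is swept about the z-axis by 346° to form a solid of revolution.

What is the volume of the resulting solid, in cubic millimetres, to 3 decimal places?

Profile (r,z), 5 vertices: (7.5,20) (20,5) (20,8.5) (17.5,16.5) (9.5,39.5)
edge 0: (7.5,20)→(20,5)  cross = 7.5·5 − 20·20 = -362.5000; (r_i+r_j)·cross = 27.5·-362.5000 = -9968.7500
edge 1: (20,5)→(20,8.5)  cross = 20·8.5 − 20·5 = 70.0000; (r_i+r_j)·cross = 40·70.0000 = 2800.0000
edge 2: (20,8.5)→(17.5,16.5)  cross = 20·16.5 − 17.5·8.5 = 181.2500; (r_i+r_j)·cross = 37.5·181.2500 = 6796.8750
edge 3: (17.5,16.5)→(9.5,39.5)  cross = 17.5·39.5 − 9.5·16.5 = 534.5000; (r_i+r_j)·cross = 27·534.5000 = 14431.5000
edge 4: (9.5,39.5)→(7.5,20)  cross = 9.5·20 − 7.5·39.5 = -106.2500; (r_i+r_j)·cross = 17·-106.2500 = -1806.2500
Σcross = 317.0000 → A = |Σcross|/2 = 158.5000 mm²
Σ(r_i+r_j)·cross = 12253.3750 → first moment M = |Σ|/6 = 2042.2292
R_c = M/A = 2042.2292/158.5000 = 12.8847 mm
θ = 346° = 6.038839 rad
V = θ·R_c·A = 6.038839·12.8847·158.5000 = 12332.694 mm³

Volume = 12332.694 mm³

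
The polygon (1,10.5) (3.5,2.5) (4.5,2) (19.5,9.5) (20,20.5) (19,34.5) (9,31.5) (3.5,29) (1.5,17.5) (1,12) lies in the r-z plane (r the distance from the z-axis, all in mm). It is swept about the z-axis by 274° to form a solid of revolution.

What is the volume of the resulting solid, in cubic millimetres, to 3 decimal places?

Profile (r,z), 10 vertices: (1,10.5) (3.5,2.5) (4.5,2) (19.5,9.5) (20,20.5) (19,34.5) (9,31.5) (3.5,29) (1.5,17.5) (1,12)
edge 0: (1,10.5)→(3.5,2.5)  cross = 1·2.5 − 3.5·10.5 = -34.2500; (r_i+r_j)·cross = 4.5·-34.2500 = -154.1250
edge 1: (3.5,2.5)→(4.5,2)  cross = 3.5·2 − 4.5·2.5 = -4.2500; (r_i+r_j)·cross = 8·-4.2500 = -34.0000
edge 2: (4.5,2)→(19.5,9.5)  cross = 4.5·9.5 − 19.5·2 = 3.7500; (r_i+r_j)·cross = 24·3.7500 = 90.0000
edge 3: (19.5,9.5)→(20,20.5)  cross = 19.5·20.5 − 20·9.5 = 209.7500; (r_i+r_j)·cross = 39.5·209.7500 = 8285.1250
edge 4: (20,20.5)→(19,34.5)  cross = 20·34.5 − 19·20.5 = 300.5000; (r_i+r_j)·cross = 39·300.5000 = 11719.5000
edge 5: (19,34.5)→(9,31.5)  cross = 19·31.5 − 9·34.5 = 288.0000; (r_i+r_j)·cross = 28·288.0000 = 8064.0000
edge 6: (9,31.5)→(3.5,29)  cross = 9·29 − 3.5·31.5 = 150.7500; (r_i+r_j)·cross = 12.5·150.7500 = 1884.3750
edge 7: (3.5,29)→(1.5,17.5)  cross = 3.5·17.5 − 1.5·29 = 17.7500; (r_i+r_j)·cross = 5·17.7500 = 88.7500
edge 8: (1.5,17.5)→(1,12)  cross = 1.5·12 − 1·17.5 = 0.5000; (r_i+r_j)·cross = 2.5·0.5000 = 1.2500
edge 9: (1,12)→(1,10.5)  cross = 1·10.5 − 1·12 = -1.5000; (r_i+r_j)·cross = 2·-1.5000 = -3.0000
Σcross = 931.0000 → A = |Σcross|/2 = 465.5000 mm²
Σ(r_i+r_j)·cross = 29941.8750 → first moment M = |Σ|/6 = 4990.3125
R_c = M/A = 4990.3125/465.5000 = 10.7203 mm
θ = 274° = 4.782202 rad
V = θ·R_c·A = 4.782202·10.7203·465.5000 = 23864.683 mm³

Volume = 23864.683 mm³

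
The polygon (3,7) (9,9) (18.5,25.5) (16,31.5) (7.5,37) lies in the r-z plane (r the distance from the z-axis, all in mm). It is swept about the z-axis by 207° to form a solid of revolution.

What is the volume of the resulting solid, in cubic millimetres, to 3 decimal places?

Profile (r,z), 5 vertices: (3,7) (9,9) (18.5,25.5) (16,31.5) (7.5,37)
edge 0: (3,7)→(9,9)  cross = 3·9 − 9·7 = -36.0000; (r_i+r_j)·cross = 12·-36.0000 = -432.0000
edge 1: (9,9)→(18.5,25.5)  cross = 9·25.5 − 18.5·9 = 63.0000; (r_i+r_j)·cross = 27.5·63.0000 = 1732.5000
edge 2: (18.5,25.5)→(16,31.5)  cross = 18.5·31.5 − 16·25.5 = 174.7500; (r_i+r_j)·cross = 34.5·174.7500 = 6028.8750
edge 3: (16,31.5)→(7.5,37)  cross = 16·37 − 7.5·31.5 = 355.7500; (r_i+r_j)·cross = 23.5·355.7500 = 8360.1250
edge 4: (7.5,37)→(3,7)  cross = 7.5·7 − 3·37 = -58.5000; (r_i+r_j)·cross = 10.5·-58.5000 = -614.2500
Σcross = 499.0000 → A = |Σcross|/2 = 249.5000 mm²
Σ(r_i+r_j)·cross = 15075.2500 → first moment M = |Σ|/6 = 2512.5417
R_c = M/A = 2512.5417/249.5000 = 10.0703 mm
θ = 207° = 3.612832 rad
V = θ·R_c·A = 3.612832·10.0703·249.5000 = 9077.390 mm³

Volume = 9077.390 mm³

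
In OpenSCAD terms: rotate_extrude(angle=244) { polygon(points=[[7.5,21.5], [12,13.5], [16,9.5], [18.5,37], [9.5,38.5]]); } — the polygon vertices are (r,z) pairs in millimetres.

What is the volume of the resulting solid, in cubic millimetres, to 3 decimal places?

Profile (r,z), 5 vertices: (7.5,21.5) (12,13.5) (16,9.5) (18.5,37) (9.5,38.5)
edge 0: (7.5,21.5)→(12,13.5)  cross = 7.5·13.5 − 12·21.5 = -156.7500; (r_i+r_j)·cross = 19.5·-156.7500 = -3056.6250
edge 1: (12,13.5)→(16,9.5)  cross = 12·9.5 − 16·13.5 = -102.0000; (r_i+r_j)·cross = 28·-102.0000 = -2856.0000
edge 2: (16,9.5)→(18.5,37)  cross = 16·37 − 18.5·9.5 = 416.2500; (r_i+r_j)·cross = 34.5·416.2500 = 14360.6250
edge 3: (18.5,37)→(9.5,38.5)  cross = 18.5·38.5 − 9.5·37 = 360.7500; (r_i+r_j)·cross = 28·360.7500 = 10101.0000
edge 4: (9.5,38.5)→(7.5,21.5)  cross = 9.5·21.5 − 7.5·38.5 = -84.5000; (r_i+r_j)·cross = 17·-84.5000 = -1436.5000
Σcross = 433.7500 → A = |Σcross|/2 = 216.8750 mm²
Σ(r_i+r_j)·cross = 17112.5000 → first moment M = |Σ|/6 = 2852.0833
R_c = M/A = 2852.0833/216.8750 = 13.1508 mm
θ = 244° = 4.258603 rad
V = θ·R_c·A = 4.258603·13.1508·216.8750 = 12145.892 mm³

Volume = 12145.892 mm³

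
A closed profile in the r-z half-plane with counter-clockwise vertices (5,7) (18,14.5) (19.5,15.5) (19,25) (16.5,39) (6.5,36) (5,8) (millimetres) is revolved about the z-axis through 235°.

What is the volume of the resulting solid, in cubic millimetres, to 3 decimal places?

Profile (r,z), 7 vertices: (5,7) (18,14.5) (19.5,15.5) (19,25) (16.5,39) (6.5,36) (5,8)
edge 0: (5,7)→(18,14.5)  cross = 5·14.5 − 18·7 = -53.5000; (r_i+r_j)·cross = 23·-53.5000 = -1230.5000
edge 1: (18,14.5)→(19.5,15.5)  cross = 18·15.5 − 19.5·14.5 = -3.7500; (r_i+r_j)·cross = 37.5·-3.7500 = -140.6250
edge 2: (19.5,15.5)→(19,25)  cross = 19.5·25 − 19·15.5 = 193.0000; (r_i+r_j)·cross = 38.5·193.0000 = 7430.5000
edge 3: (19,25)→(16.5,39)  cross = 19·39 − 16.5·25 = 328.5000; (r_i+r_j)·cross = 35.5·328.5000 = 11661.7500
edge 4: (16.5,39)→(6.5,36)  cross = 16.5·36 − 6.5·39 = 340.5000; (r_i+r_j)·cross = 23·340.5000 = 7831.5000
edge 5: (6.5,36)→(5,8)  cross = 6.5·8 − 5·36 = -128.0000; (r_i+r_j)·cross = 11.5·-128.0000 = -1472.0000
edge 6: (5,8)→(5,7)  cross = 5·7 − 5·8 = -5.0000; (r_i+r_j)·cross = 10·-5.0000 = -50.0000
Σcross = 671.7500 → A = |Σcross|/2 = 335.8750 mm²
Σ(r_i+r_j)·cross = 24030.6250 → first moment M = |Σ|/6 = 4005.1042
R_c = M/A = 4005.1042/335.8750 = 11.9244 mm
θ = 235° = 4.101524 rad
V = θ·R_c·A = 4.101524·11.9244·335.8750 = 16427.030 mm³

Volume = 16427.030 mm³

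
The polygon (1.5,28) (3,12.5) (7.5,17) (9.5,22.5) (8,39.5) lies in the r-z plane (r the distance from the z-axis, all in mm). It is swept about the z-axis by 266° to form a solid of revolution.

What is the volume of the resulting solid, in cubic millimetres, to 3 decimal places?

Profile (r,z), 5 vertices: (1.5,28) (3,12.5) (7.5,17) (9.5,22.5) (8,39.5)
edge 0: (1.5,28)→(3,12.5)  cross = 1.5·12.5 − 3·28 = -65.2500; (r_i+r_j)·cross = 4.5·-65.2500 = -293.6250
edge 1: (3,12.5)→(7.5,17)  cross = 3·17 − 7.5·12.5 = -42.7500; (r_i+r_j)·cross = 10.5·-42.7500 = -448.8750
edge 2: (7.5,17)→(9.5,22.5)  cross = 7.5·22.5 − 9.5·17 = 7.2500; (r_i+r_j)·cross = 17·7.2500 = 123.2500
edge 3: (9.5,22.5)→(8,39.5)  cross = 9.5·39.5 − 8·22.5 = 195.2500; (r_i+r_j)·cross = 17.5·195.2500 = 3416.8750
edge 4: (8,39.5)→(1.5,28)  cross = 8·28 − 1.5·39.5 = 164.7500; (r_i+r_j)·cross = 9.5·164.7500 = 1565.1250
Σcross = 259.2500 → A = |Σcross|/2 = 129.6250 mm²
Σ(r_i+r_j)·cross = 4362.7500 → first moment M = |Σ|/6 = 727.1250
R_c = M/A = 727.1250/129.6250 = 5.6095 mm
θ = 266° = 4.642576 rad
V = θ·R_c·A = 4.642576·5.6095·129.6250 = 3375.733 mm³

Volume = 3375.733 mm³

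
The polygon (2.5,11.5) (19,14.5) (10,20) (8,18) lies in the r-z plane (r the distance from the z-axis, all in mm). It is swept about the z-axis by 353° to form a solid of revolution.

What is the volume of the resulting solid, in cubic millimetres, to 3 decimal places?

Volume = 3850.761 mm³

Profile (r,z), 4 vertices: (2.5,11.5) (19,14.5) (10,20) (8,18)
edge 0: (2.5,11.5)→(19,14.5)  cross = 2.5·14.5 − 19·11.5 = -182.2500; (r_i+r_j)·cross = 21.5·-182.2500 = -3918.3750
edge 1: (19,14.5)→(10,20)  cross = 19·20 − 10·14.5 = 235.0000; (r_i+r_j)·cross = 29·235.0000 = 6815.0000
edge 2: (10,20)→(8,18)  cross = 10·18 − 8·20 = 20.0000; (r_i+r_j)·cross = 18·20.0000 = 360.0000
edge 3: (8,18)→(2.5,11.5)  cross = 8·11.5 − 2.5·18 = 47.0000; (r_i+r_j)·cross = 10.5·47.0000 = 493.5000
Σcross = 119.7500 → A = |Σcross|/2 = 59.8750 mm²
Σ(r_i+r_j)·cross = 3750.1250 → first moment M = |Σ|/6 = 625.0208
R_c = M/A = 625.0208/59.8750 = 10.4388 mm
θ = 353° = 6.161012 rad
V = θ·R_c·A = 6.161012·10.4388·59.8750 = 3850.761 mm³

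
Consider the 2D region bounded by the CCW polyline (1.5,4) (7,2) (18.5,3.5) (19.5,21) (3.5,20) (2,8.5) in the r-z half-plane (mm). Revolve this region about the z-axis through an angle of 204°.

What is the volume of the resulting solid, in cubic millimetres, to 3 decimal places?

Volume = 11182.700 mm³

Profile (r,z), 6 vertices: (1.5,4) (7,2) (18.5,3.5) (19.5,21) (3.5,20) (2,8.5)
edge 0: (1.5,4)→(7,2)  cross = 1.5·2 − 7·4 = -25.0000; (r_i+r_j)·cross = 8.5·-25.0000 = -212.5000
edge 1: (7,2)→(18.5,3.5)  cross = 7·3.5 − 18.5·2 = -12.5000; (r_i+r_j)·cross = 25.5·-12.5000 = -318.7500
edge 2: (18.5,3.5)→(19.5,21)  cross = 18.5·21 − 19.5·3.5 = 320.2500; (r_i+r_j)·cross = 38·320.2500 = 12169.5000
edge 3: (19.5,21)→(3.5,20)  cross = 19.5·20 − 3.5·21 = 316.5000; (r_i+r_j)·cross = 23·316.5000 = 7279.5000
edge 4: (3.5,20)→(2,8.5)  cross = 3.5·8.5 − 2·20 = -10.2500; (r_i+r_j)·cross = 5.5·-10.2500 = -56.3750
edge 5: (2,8.5)→(1.5,4)  cross = 2·4 − 1.5·8.5 = -4.7500; (r_i+r_j)·cross = 3.5·-4.7500 = -16.6250
Σcross = 584.2500 → A = |Σcross|/2 = 292.1250 mm²
Σ(r_i+r_j)·cross = 18844.7500 → first moment M = |Σ|/6 = 3140.7917
R_c = M/A = 3140.7917/292.1250 = 10.7515 mm
θ = 204° = 3.560472 rad
V = θ·R_c·A = 3.560472·10.7515·292.1250 = 11182.700 mm³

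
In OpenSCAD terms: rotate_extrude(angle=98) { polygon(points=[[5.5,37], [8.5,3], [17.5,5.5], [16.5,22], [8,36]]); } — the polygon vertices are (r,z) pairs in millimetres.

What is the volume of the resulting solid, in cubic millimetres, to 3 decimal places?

Profile (r,z), 5 vertices: (5.5,37) (8.5,3) (17.5,5.5) (16.5,22) (8,36)
edge 0: (5.5,37)→(8.5,3)  cross = 5.5·3 − 8.5·37 = -298.0000; (r_i+r_j)·cross = 14·-298.0000 = -4172.0000
edge 1: (8.5,3)→(17.5,5.5)  cross = 8.5·5.5 − 17.5·3 = -5.7500; (r_i+r_j)·cross = 26·-5.7500 = -149.5000
edge 2: (17.5,5.5)→(16.5,22)  cross = 17.5·22 − 16.5·5.5 = 294.2500; (r_i+r_j)·cross = 34·294.2500 = 10004.5000
edge 3: (16.5,22)→(8,36)  cross = 16.5·36 − 8·22 = 418.0000; (r_i+r_j)·cross = 24.5·418.0000 = 10241.0000
edge 4: (8,36)→(5.5,37)  cross = 8·37 − 5.5·36 = 98.0000; (r_i+r_j)·cross = 13.5·98.0000 = 1323.0000
Σcross = 506.5000 → A = |Σcross|/2 = 253.2500 mm²
Σ(r_i+r_j)·cross = 17247.0000 → first moment M = |Σ|/6 = 2874.5000
R_c = M/A = 2874.5000/253.2500 = 11.3504 mm
θ = 98° = 1.710423 rad
V = θ·R_c·A = 1.710423·11.3504·253.2500 = 4916.610 mm³

Volume = 4916.610 mm³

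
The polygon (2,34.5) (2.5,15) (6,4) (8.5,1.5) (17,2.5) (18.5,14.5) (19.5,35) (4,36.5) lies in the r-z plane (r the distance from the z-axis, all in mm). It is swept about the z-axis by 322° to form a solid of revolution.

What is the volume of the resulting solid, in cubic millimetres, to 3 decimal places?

Profile (r,z), 8 vertices: (2,34.5) (2.5,15) (6,4) (8.5,1.5) (17,2.5) (18.5,14.5) (19.5,35) (4,36.5)
edge 0: (2,34.5)→(2.5,15)  cross = 2·15 − 2.5·34.5 = -56.2500; (r_i+r_j)·cross = 4.5·-56.2500 = -253.1250
edge 1: (2.5,15)→(6,4)  cross = 2.5·4 − 6·15 = -80.0000; (r_i+r_j)·cross = 8.5·-80.0000 = -680.0000
edge 2: (6,4)→(8.5,1.5)  cross = 6·1.5 − 8.5·4 = -25.0000; (r_i+r_j)·cross = 14.5·-25.0000 = -362.5000
edge 3: (8.5,1.5)→(17,2.5)  cross = 8.5·2.5 − 17·1.5 = -4.2500; (r_i+r_j)·cross = 25.5·-4.2500 = -108.3750
edge 4: (17,2.5)→(18.5,14.5)  cross = 17·14.5 − 18.5·2.5 = 200.2500; (r_i+r_j)·cross = 35.5·200.2500 = 7108.8750
edge 5: (18.5,14.5)→(19.5,35)  cross = 18.5·35 − 19.5·14.5 = 364.7500; (r_i+r_j)·cross = 38·364.7500 = 13860.5000
edge 6: (19.5,35)→(4,36.5)  cross = 19.5·36.5 − 4·35 = 571.7500; (r_i+r_j)·cross = 23.5·571.7500 = 13436.1250
edge 7: (4,36.5)→(2,34.5)  cross = 4·34.5 − 2·36.5 = 65.0000; (r_i+r_j)·cross = 6·65.0000 = 390.0000
Σcross = 1036.2500 → A = |Σcross|/2 = 518.1250 mm²
Σ(r_i+r_j)·cross = 33391.5000 → first moment M = |Σ|/6 = 5565.2500
R_c = M/A = 5565.2500/518.1250 = 10.7411 mm
θ = 322° = 5.619960 rad
V = θ·R_c·A = 5.619960·10.7411·518.1250 = 31276.483 mm³

Volume = 31276.483 mm³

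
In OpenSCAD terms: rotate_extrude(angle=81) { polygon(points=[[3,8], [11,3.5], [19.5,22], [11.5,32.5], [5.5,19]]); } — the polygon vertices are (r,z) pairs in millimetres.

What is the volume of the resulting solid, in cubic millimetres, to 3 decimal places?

Profile (r,z), 5 vertices: (3,8) (11,3.5) (19.5,22) (11.5,32.5) (5.5,19)
edge 0: (3,8)→(11,3.5)  cross = 3·3.5 − 11·8 = -77.5000; (r_i+r_j)·cross = 14·-77.5000 = -1085.0000
edge 1: (11,3.5)→(19.5,22)  cross = 11·22 − 19.5·3.5 = 173.7500; (r_i+r_j)·cross = 30.5·173.7500 = 5299.3750
edge 2: (19.5,22)→(11.5,32.5)  cross = 19.5·32.5 − 11.5·22 = 380.7500; (r_i+r_j)·cross = 31·380.7500 = 11803.2500
edge 3: (11.5,32.5)→(5.5,19)  cross = 11.5·19 − 5.5·32.5 = 39.7500; (r_i+r_j)·cross = 17·39.7500 = 675.7500
edge 4: (5.5,19)→(3,8)  cross = 5.5·8 − 3·19 = -13.0000; (r_i+r_j)·cross = 8.5·-13.0000 = -110.5000
Σcross = 503.7500 → A = |Σcross|/2 = 251.8750 mm²
Σ(r_i+r_j)·cross = 16582.8750 → first moment M = |Σ|/6 = 2763.8125
R_c = M/A = 2763.8125/251.8750 = 10.9730 mm
θ = 81° = 1.413717 rad
V = θ·R_c·A = 1.413717·10.9730·251.8750 = 3907.248 mm³

Volume = 3907.248 mm³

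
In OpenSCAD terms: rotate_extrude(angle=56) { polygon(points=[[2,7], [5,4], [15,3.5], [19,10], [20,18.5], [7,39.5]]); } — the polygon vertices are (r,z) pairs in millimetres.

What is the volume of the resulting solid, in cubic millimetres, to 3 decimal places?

Volume = 4116.743 mm³

Profile (r,z), 6 vertices: (2,7) (5,4) (15,3.5) (19,10) (20,18.5) (7,39.5)
edge 0: (2,7)→(5,4)  cross = 2·4 − 5·7 = -27.0000; (r_i+r_j)·cross = 7·-27.0000 = -189.0000
edge 1: (5,4)→(15,3.5)  cross = 5·3.5 − 15·4 = -42.5000; (r_i+r_j)·cross = 20·-42.5000 = -850.0000
edge 2: (15,3.5)→(19,10)  cross = 15·10 − 19·3.5 = 83.5000; (r_i+r_j)·cross = 34·83.5000 = 2839.0000
edge 3: (19,10)→(20,18.5)  cross = 19·18.5 − 20·10 = 151.5000; (r_i+r_j)·cross = 39·151.5000 = 5908.5000
edge 4: (20,18.5)→(7,39.5)  cross = 20·39.5 − 7·18.5 = 660.5000; (r_i+r_j)·cross = 27·660.5000 = 17833.5000
edge 5: (7,39.5)→(2,7)  cross = 7·7 − 2·39.5 = -30.0000; (r_i+r_j)·cross = 9·-30.0000 = -270.0000
Σcross = 796.0000 → A = |Σcross|/2 = 398.0000 mm²
Σ(r_i+r_j)·cross = 25272.0000 → first moment M = |Σ|/6 = 4212.0000
R_c = M/A = 4212.0000/398.0000 = 10.5829 mm
θ = 56° = 0.977384 rad
V = θ·R_c·A = 0.977384·10.5829·398.0000 = 4116.743 mm³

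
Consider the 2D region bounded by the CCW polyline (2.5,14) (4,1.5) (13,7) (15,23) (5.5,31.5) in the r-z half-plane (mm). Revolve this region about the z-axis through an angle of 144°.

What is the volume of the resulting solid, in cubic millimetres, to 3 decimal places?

Profile (r,z), 5 vertices: (2.5,14) (4,1.5) (13,7) (15,23) (5.5,31.5)
edge 0: (2.5,14)→(4,1.5)  cross = 2.5·1.5 − 4·14 = -52.2500; (r_i+r_j)·cross = 6.5·-52.2500 = -339.6250
edge 1: (4,1.5)→(13,7)  cross = 4·7 − 13·1.5 = 8.5000; (r_i+r_j)·cross = 17·8.5000 = 144.5000
edge 2: (13,7)→(15,23)  cross = 13·23 − 15·7 = 194.0000; (r_i+r_j)·cross = 28·194.0000 = 5432.0000
edge 3: (15,23)→(5.5,31.5)  cross = 15·31.5 − 5.5·23 = 346.0000; (r_i+r_j)·cross = 20.5·346.0000 = 7093.0000
edge 4: (5.5,31.5)→(2.5,14)  cross = 5.5·14 − 2.5·31.5 = -1.7500; (r_i+r_j)·cross = 8·-1.7500 = -14.0000
Σcross = 494.5000 → A = |Σcross|/2 = 247.2500 mm²
Σ(r_i+r_j)·cross = 12315.8750 → first moment M = |Σ|/6 = 2052.6458
R_c = M/A = 2052.6458/247.2500 = 8.3019 mm
θ = 144° = 2.513274 rad
V = θ·R_c·A = 2.513274·8.3019·247.2500 = 5158.862 mm³

Volume = 5158.862 mm³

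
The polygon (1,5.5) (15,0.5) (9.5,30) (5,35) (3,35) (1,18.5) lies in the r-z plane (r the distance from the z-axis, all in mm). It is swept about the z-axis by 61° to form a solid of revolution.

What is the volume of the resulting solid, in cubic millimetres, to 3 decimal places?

Volume = 2281.702 mm³

Profile (r,z), 6 vertices: (1,5.5) (15,0.5) (9.5,30) (5,35) (3,35) (1,18.5)
edge 0: (1,5.5)→(15,0.5)  cross = 1·0.5 − 15·5.5 = -82.0000; (r_i+r_j)·cross = 16·-82.0000 = -1312.0000
edge 1: (15,0.5)→(9.5,30)  cross = 15·30 − 9.5·0.5 = 445.2500; (r_i+r_j)·cross = 24.5·445.2500 = 10908.6250
edge 2: (9.5,30)→(5,35)  cross = 9.5·35 − 5·30 = 182.5000; (r_i+r_j)·cross = 14.5·182.5000 = 2646.2500
edge 3: (5,35)→(3,35)  cross = 5·35 − 3·35 = 70.0000; (r_i+r_j)·cross = 8·70.0000 = 560.0000
edge 4: (3,35)→(1,18.5)  cross = 3·18.5 − 1·35 = 20.5000; (r_i+r_j)·cross = 4·20.5000 = 82.0000
edge 5: (1,18.5)→(1,5.5)  cross = 1·5.5 − 1·18.5 = -13.0000; (r_i+r_j)·cross = 2·-13.0000 = -26.0000
Σcross = 623.2500 → A = |Σcross|/2 = 311.6250 mm²
Σ(r_i+r_j)·cross = 12858.8750 → first moment M = |Σ|/6 = 2143.1458
R_c = M/A = 2143.1458/311.6250 = 6.8773 mm
θ = 61° = 1.064651 rad
V = θ·R_c·A = 1.064651·6.8773·311.6250 = 2281.702 mm³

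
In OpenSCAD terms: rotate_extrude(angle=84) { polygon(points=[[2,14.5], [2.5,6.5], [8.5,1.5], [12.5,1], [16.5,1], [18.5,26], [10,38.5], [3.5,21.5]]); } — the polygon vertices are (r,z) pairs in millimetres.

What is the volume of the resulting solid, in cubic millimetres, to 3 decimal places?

Volume = 6690.257 mm³

Profile (r,z), 8 vertices: (2,14.5) (2.5,6.5) (8.5,1.5) (12.5,1) (16.5,1) (18.5,26) (10,38.5) (3.5,21.5)
edge 0: (2,14.5)→(2.5,6.5)  cross = 2·6.5 − 2.5·14.5 = -23.2500; (r_i+r_j)·cross = 4.5·-23.2500 = -104.6250
edge 1: (2.5,6.5)→(8.5,1.5)  cross = 2.5·1.5 − 8.5·6.5 = -51.5000; (r_i+r_j)·cross = 11·-51.5000 = -566.5000
edge 2: (8.5,1.5)→(12.5,1)  cross = 8.5·1 − 12.5·1.5 = -10.2500; (r_i+r_j)·cross = 21·-10.2500 = -215.2500
edge 3: (12.5,1)→(16.5,1)  cross = 12.5·1 − 16.5·1 = -4.0000; (r_i+r_j)·cross = 29·-4.0000 = -116.0000
edge 4: (16.5,1)→(18.5,26)  cross = 16.5·26 − 18.5·1 = 410.5000; (r_i+r_j)·cross = 35·410.5000 = 14367.5000
edge 5: (18.5,26)→(10,38.5)  cross = 18.5·38.5 − 10·26 = 452.2500; (r_i+r_j)·cross = 28.5·452.2500 = 12889.1250
edge 6: (10,38.5)→(3.5,21.5)  cross = 10·21.5 − 3.5·38.5 = 80.2500; (r_i+r_j)·cross = 13.5·80.2500 = 1083.3750
edge 7: (3.5,21.5)→(2,14.5)  cross = 3.5·14.5 − 2·21.5 = 7.7500; (r_i+r_j)·cross = 5.5·7.7500 = 42.6250
Σcross = 861.7500 → A = |Σcross|/2 = 430.8750 mm²
Σ(r_i+r_j)·cross = 27380.2500 → first moment M = |Σ|/6 = 4563.3750
R_c = M/A = 4563.3750/430.8750 = 10.5909 mm
θ = 84° = 1.466077 rad
V = θ·R_c·A = 1.466077·10.5909·430.8750 = 6690.257 mm³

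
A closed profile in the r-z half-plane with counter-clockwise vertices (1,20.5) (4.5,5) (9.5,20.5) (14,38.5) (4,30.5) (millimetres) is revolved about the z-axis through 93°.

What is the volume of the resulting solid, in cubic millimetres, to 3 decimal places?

Volume = 1939.334 mm³

Profile (r,z), 5 vertices: (1,20.5) (4.5,5) (9.5,20.5) (14,38.5) (4,30.5)
edge 0: (1,20.5)→(4.5,5)  cross = 1·5 − 4.5·20.5 = -87.2500; (r_i+r_j)·cross = 5.5·-87.2500 = -479.8750
edge 1: (4.5,5)→(9.5,20.5)  cross = 4.5·20.5 − 9.5·5 = 44.7500; (r_i+r_j)·cross = 14·44.7500 = 626.5000
edge 2: (9.5,20.5)→(14,38.5)  cross = 9.5·38.5 − 14·20.5 = 78.7500; (r_i+r_j)·cross = 23.5·78.7500 = 1850.6250
edge 3: (14,38.5)→(4,30.5)  cross = 14·30.5 − 4·38.5 = 273.0000; (r_i+r_j)·cross = 18·273.0000 = 4914.0000
edge 4: (4,30.5)→(1,20.5)  cross = 4·20.5 − 1·30.5 = 51.5000; (r_i+r_j)·cross = 5·51.5000 = 257.5000
Σcross = 360.7500 → A = |Σcross|/2 = 180.3750 mm²
Σ(r_i+r_j)·cross = 7168.7500 → first moment M = |Σ|/6 = 1194.7917
R_c = M/A = 1194.7917/180.3750 = 6.6239 mm
θ = 93° = 1.623156 rad
V = θ·R_c·A = 1.623156·6.6239·180.3750 = 1939.334 mm³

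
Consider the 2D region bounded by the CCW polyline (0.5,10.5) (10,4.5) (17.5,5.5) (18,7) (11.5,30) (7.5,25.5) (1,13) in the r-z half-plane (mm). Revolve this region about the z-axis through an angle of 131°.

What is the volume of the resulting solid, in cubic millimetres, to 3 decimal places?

Profile (r,z), 7 vertices: (0.5,10.5) (10,4.5) (17.5,5.5) (18,7) (11.5,30) (7.5,25.5) (1,13)
edge 0: (0.5,10.5)→(10,4.5)  cross = 0.5·4.5 − 10·10.5 = -102.7500; (r_i+r_j)·cross = 10.5·-102.7500 = -1078.8750
edge 1: (10,4.5)→(17.5,5.5)  cross = 10·5.5 − 17.5·4.5 = -23.7500; (r_i+r_j)·cross = 27.5·-23.7500 = -653.1250
edge 2: (17.5,5.5)→(18,7)  cross = 17.5·7 − 18·5.5 = 23.5000; (r_i+r_j)·cross = 35.5·23.5000 = 834.2500
edge 3: (18,7)→(11.5,30)  cross = 18·30 − 11.5·7 = 459.5000; (r_i+r_j)·cross = 29.5·459.5000 = 13555.2500
edge 4: (11.5,30)→(7.5,25.5)  cross = 11.5·25.5 − 7.5·30 = 68.2500; (r_i+r_j)·cross = 19·68.2500 = 1296.7500
edge 5: (7.5,25.5)→(1,13)  cross = 7.5·13 − 1·25.5 = 72.0000; (r_i+r_j)·cross = 8.5·72.0000 = 612.0000
edge 6: (1,13)→(0.5,10.5)  cross = 1·10.5 − 0.5·13 = 4.0000; (r_i+r_j)·cross = 1.5·4.0000 = 6.0000
Σcross = 500.7500 → A = |Σcross|/2 = 250.3750 mm²
Σ(r_i+r_j)·cross = 14572.2500 → first moment M = |Σ|/6 = 2428.7083
R_c = M/A = 2428.7083/250.3750 = 9.7003 mm
θ = 131° = 2.286381 rad
V = θ·R_c·A = 2.286381·9.7003·250.3750 = 5552.953 mm³

Volume = 5552.953 mm³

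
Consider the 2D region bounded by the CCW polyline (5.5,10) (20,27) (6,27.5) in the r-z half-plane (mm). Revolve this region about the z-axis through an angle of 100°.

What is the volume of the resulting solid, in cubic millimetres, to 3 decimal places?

Volume = 2247.220 mm³

Profile (r,z), 3 vertices: (5.5,10) (20,27) (6,27.5)
edge 0: (5.5,10)→(20,27)  cross = 5.5·27 − 20·10 = -51.5000; (r_i+r_j)·cross = 25.5·-51.5000 = -1313.2500
edge 1: (20,27)→(6,27.5)  cross = 20·27.5 − 6·27 = 388.0000; (r_i+r_j)·cross = 26·388.0000 = 10088.0000
edge 2: (6,27.5)→(5.5,10)  cross = 6·10 − 5.5·27.5 = -91.2500; (r_i+r_j)·cross = 11.5·-91.2500 = -1049.3750
Σcross = 245.2500 → A = |Σcross|/2 = 122.6250 mm²
Σ(r_i+r_j)·cross = 7725.3750 → first moment M = |Σ|/6 = 1287.5625
R_c = M/A = 1287.5625/122.6250 = 10.5000 mm
θ = 100° = 1.745329 rad
V = θ·R_c·A = 1.745329·10.5000·122.6250 = 2247.220 mm³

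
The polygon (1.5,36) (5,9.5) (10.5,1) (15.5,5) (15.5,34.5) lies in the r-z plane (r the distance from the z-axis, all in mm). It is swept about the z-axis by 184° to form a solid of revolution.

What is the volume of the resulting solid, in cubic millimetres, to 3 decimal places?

Profile (r,z), 5 vertices: (1.5,36) (5,9.5) (10.5,1) (15.5,5) (15.5,34.5)
edge 0: (1.5,36)→(5,9.5)  cross = 1.5·9.5 − 5·36 = -165.7500; (r_i+r_j)·cross = 6.5·-165.7500 = -1077.3750
edge 1: (5,9.5)→(10.5,1)  cross = 5·1 − 10.5·9.5 = -94.7500; (r_i+r_j)·cross = 15.5·-94.7500 = -1468.6250
edge 2: (10.5,1)→(15.5,5)  cross = 10.5·5 − 15.5·1 = 37.0000; (r_i+r_j)·cross = 26·37.0000 = 962.0000
edge 3: (15.5,5)→(15.5,34.5)  cross = 15.5·34.5 − 15.5·5 = 457.2500; (r_i+r_j)·cross = 31·457.2500 = 14174.7500
edge 4: (15.5,34.5)→(1.5,36)  cross = 15.5·36 − 1.5·34.5 = 506.2500; (r_i+r_j)·cross = 17·506.2500 = 8606.2500
Σcross = 740.0000 → A = |Σcross|/2 = 370.0000 mm²
Σ(r_i+r_j)·cross = 21197.0000 → first moment M = |Σ|/6 = 3532.8333
R_c = M/A = 3532.8333/370.0000 = 9.5482 mm
θ = 184° = 3.211406 rad
V = θ·R_c·A = 3.211406·9.5482·370.0000 = 11345.362 mm³

Volume = 11345.362 mm³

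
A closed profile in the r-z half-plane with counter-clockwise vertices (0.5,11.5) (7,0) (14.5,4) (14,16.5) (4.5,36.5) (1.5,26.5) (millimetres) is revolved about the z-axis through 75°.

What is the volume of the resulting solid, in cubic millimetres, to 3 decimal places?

Volume = 2987.949 mm³

Profile (r,z), 6 vertices: (0.5,11.5) (7,0) (14.5,4) (14,16.5) (4.5,36.5) (1.5,26.5)
edge 0: (0.5,11.5)→(7,0)  cross = 0.5·0 − 7·11.5 = -80.5000; (r_i+r_j)·cross = 7.5·-80.5000 = -603.7500
edge 1: (7,0)→(14.5,4)  cross = 7·4 − 14.5·0 = 28.0000; (r_i+r_j)·cross = 21.5·28.0000 = 602.0000
edge 2: (14.5,4)→(14,16.5)  cross = 14.5·16.5 − 14·4 = 183.2500; (r_i+r_j)·cross = 28.5·183.2500 = 5222.6250
edge 3: (14,16.5)→(4.5,36.5)  cross = 14·36.5 − 4.5·16.5 = 436.7500; (r_i+r_j)·cross = 18.5·436.7500 = 8079.8750
edge 4: (4.5,36.5)→(1.5,26.5)  cross = 4.5·26.5 − 1.5·36.5 = 64.5000; (r_i+r_j)·cross = 6·64.5000 = 387.0000
edge 5: (1.5,26.5)→(0.5,11.5)  cross = 1.5·11.5 − 0.5·26.5 = 4.0000; (r_i+r_j)·cross = 2·4.0000 = 8.0000
Σcross = 636.0000 → A = |Σcross|/2 = 318.0000 mm²
Σ(r_i+r_j)·cross = 13695.7500 → first moment M = |Σ|/6 = 2282.6250
R_c = M/A = 2282.6250/318.0000 = 7.1781 mm
θ = 75° = 1.308997 rad
V = θ·R_c·A = 1.308997·7.1781·318.0000 = 2987.949 mm³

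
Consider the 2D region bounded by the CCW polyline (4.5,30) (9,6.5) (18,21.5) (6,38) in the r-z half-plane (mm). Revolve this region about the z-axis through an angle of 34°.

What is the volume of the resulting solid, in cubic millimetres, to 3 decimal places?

Volume = 1209.559 mm³

Profile (r,z), 4 vertices: (4.5,30) (9,6.5) (18,21.5) (6,38)
edge 0: (4.5,30)→(9,6.5)  cross = 4.5·6.5 − 9·30 = -240.7500; (r_i+r_j)·cross = 13.5·-240.7500 = -3250.1250
edge 1: (9,6.5)→(18,21.5)  cross = 9·21.5 − 18·6.5 = 76.5000; (r_i+r_j)·cross = 27·76.5000 = 2065.5000
edge 2: (18,21.5)→(6,38)  cross = 18·38 − 6·21.5 = 555.0000; (r_i+r_j)·cross = 24·555.0000 = 13320.0000
edge 3: (6,38)→(4.5,30)  cross = 6·30 − 4.5·38 = 9.0000; (r_i+r_j)·cross = 10.5·9.0000 = 94.5000
Σcross = 399.7500 → A = |Σcross|/2 = 199.8750 mm²
Σ(r_i+r_j)·cross = 12229.8750 → first moment M = |Σ|/6 = 2038.3125
R_c = M/A = 2038.3125/199.8750 = 10.1979 mm
θ = 34° = 0.593412 rad
V = θ·R_c·A = 0.593412·10.1979·199.8750 = 1209.559 mm³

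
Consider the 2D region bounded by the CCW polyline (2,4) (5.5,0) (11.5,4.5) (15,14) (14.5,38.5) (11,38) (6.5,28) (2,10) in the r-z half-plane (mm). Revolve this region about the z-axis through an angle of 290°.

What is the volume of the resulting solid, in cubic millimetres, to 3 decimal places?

Profile (r,z), 8 vertices: (2,4) (5.5,0) (11.5,4.5) (15,14) (14.5,38.5) (11,38) (6.5,28) (2,10)
edge 0: (2,4)→(5.5,0)  cross = 2·0 − 5.5·4 = -22.0000; (r_i+r_j)·cross = 7.5·-22.0000 = -165.0000
edge 1: (5.5,0)→(11.5,4.5)  cross = 5.5·4.5 − 11.5·0 = 24.7500; (r_i+r_j)·cross = 17·24.7500 = 420.7500
edge 2: (11.5,4.5)→(15,14)  cross = 11.5·14 − 15·4.5 = 93.5000; (r_i+r_j)·cross = 26.5·93.5000 = 2477.7500
edge 3: (15,14)→(14.5,38.5)  cross = 15·38.5 − 14.5·14 = 374.5000; (r_i+r_j)·cross = 29.5·374.5000 = 11047.7500
edge 4: (14.5,38.5)→(11,38)  cross = 14.5·38 − 11·38.5 = 127.5000; (r_i+r_j)·cross = 25.5·127.5000 = 3251.2500
edge 5: (11,38)→(6.5,28)  cross = 11·28 − 6.5·38 = 61.0000; (r_i+r_j)·cross = 17.5·61.0000 = 1067.5000
edge 6: (6.5,28)→(2,10)  cross = 6.5·10 − 2·28 = 9.0000; (r_i+r_j)·cross = 8.5·9.0000 = 76.5000
edge 7: (2,10)→(2,4)  cross = 2·4 − 2·10 = -12.0000; (r_i+r_j)·cross = 4·-12.0000 = -48.0000
Σcross = 656.2500 → A = |Σcross|/2 = 328.1250 mm²
Σ(r_i+r_j)·cross = 18128.5000 → first moment M = |Σ|/6 = 3021.4167
R_c = M/A = 3021.4167/328.1250 = 9.2081 mm
θ = 290° = 5.061455 rad
V = θ·R_c·A = 5.061455·9.2081·328.1250 = 15292.764 mm³

Volume = 15292.764 mm³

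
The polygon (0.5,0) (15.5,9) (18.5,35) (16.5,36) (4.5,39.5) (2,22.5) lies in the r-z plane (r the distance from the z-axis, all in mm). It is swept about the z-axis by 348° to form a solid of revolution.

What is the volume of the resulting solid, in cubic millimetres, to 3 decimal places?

Volume = 26678.675 mm³

Profile (r,z), 6 vertices: (0.5,0) (15.5,9) (18.5,35) (16.5,36) (4.5,39.5) (2,22.5)
edge 0: (0.5,0)→(15.5,9)  cross = 0.5·9 − 15.5·0 = 4.5000; (r_i+r_j)·cross = 16·4.5000 = 72.0000
edge 1: (15.5,9)→(18.5,35)  cross = 15.5·35 − 18.5·9 = 376.0000; (r_i+r_j)·cross = 34·376.0000 = 12784.0000
edge 2: (18.5,35)→(16.5,36)  cross = 18.5·36 − 16.5·35 = 88.5000; (r_i+r_j)·cross = 35·88.5000 = 3097.5000
edge 3: (16.5,36)→(4.5,39.5)  cross = 16.5·39.5 − 4.5·36 = 489.7500; (r_i+r_j)·cross = 21·489.7500 = 10284.7500
edge 4: (4.5,39.5)→(2,22.5)  cross = 4.5·22.5 − 2·39.5 = 22.2500; (r_i+r_j)·cross = 6.5·22.2500 = 144.6250
edge 5: (2,22.5)→(0.5,0)  cross = 2·0 − 0.5·22.5 = -11.2500; (r_i+r_j)·cross = 2.5·-11.2500 = -28.1250
Σcross = 969.7500 → A = |Σcross|/2 = 484.8750 mm²
Σ(r_i+r_j)·cross = 26354.7500 → first moment M = |Σ|/6 = 4392.4583
R_c = M/A = 4392.4583/484.8750 = 9.0589 mm
θ = 348° = 6.073746 rad
V = θ·R_c·A = 6.073746·9.0589·484.8750 = 26678.675 mm³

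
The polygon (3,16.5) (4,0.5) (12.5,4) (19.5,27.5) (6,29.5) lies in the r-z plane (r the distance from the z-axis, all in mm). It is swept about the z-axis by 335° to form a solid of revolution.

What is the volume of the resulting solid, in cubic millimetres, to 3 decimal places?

Volume = 18290.174 mm³

Profile (r,z), 5 vertices: (3,16.5) (4,0.5) (12.5,4) (19.5,27.5) (6,29.5)
edge 0: (3,16.5)→(4,0.5)  cross = 3·0.5 − 4·16.5 = -64.5000; (r_i+r_j)·cross = 7·-64.5000 = -451.5000
edge 1: (4,0.5)→(12.5,4)  cross = 4·4 − 12.5·0.5 = 9.7500; (r_i+r_j)·cross = 16.5·9.7500 = 160.8750
edge 2: (12.5,4)→(19.5,27.5)  cross = 12.5·27.5 − 19.5·4 = 265.7500; (r_i+r_j)·cross = 32·265.7500 = 8504.0000
edge 3: (19.5,27.5)→(6,29.5)  cross = 19.5·29.5 − 6·27.5 = 410.2500; (r_i+r_j)·cross = 25.5·410.2500 = 10461.3750
edge 4: (6,29.5)→(3,16.5)  cross = 6·16.5 − 3·29.5 = 10.5000; (r_i+r_j)·cross = 9·10.5000 = 94.5000
Σcross = 631.7500 → A = |Σcross|/2 = 315.8750 mm²
Σ(r_i+r_j)·cross = 18769.2500 → first moment M = |Σ|/6 = 3128.2083
R_c = M/A = 3128.2083/315.8750 = 9.9033 mm
θ = 335° = 5.846853 rad
V = θ·R_c·A = 5.846853·9.9033·315.8750 = 18290.174 mm³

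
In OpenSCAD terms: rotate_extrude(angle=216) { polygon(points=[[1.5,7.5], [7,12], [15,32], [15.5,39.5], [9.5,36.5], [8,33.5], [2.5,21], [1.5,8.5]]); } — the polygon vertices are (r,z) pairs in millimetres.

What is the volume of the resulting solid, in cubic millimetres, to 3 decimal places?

Profile (r,z), 8 vertices: (1.5,7.5) (7,12) (15,32) (15.5,39.5) (9.5,36.5) (8,33.5) (2.5,21) (1.5,8.5)
edge 0: (1.5,7.5)→(7,12)  cross = 1.5·12 − 7·7.5 = -34.5000; (r_i+r_j)·cross = 8.5·-34.5000 = -293.2500
edge 1: (7,12)→(15,32)  cross = 7·32 − 15·12 = 44.0000; (r_i+r_j)·cross = 22·44.0000 = 968.0000
edge 2: (15,32)→(15.5,39.5)  cross = 15·39.5 − 15.5·32 = 96.5000; (r_i+r_j)·cross = 30.5·96.5000 = 2943.2500
edge 3: (15.5,39.5)→(9.5,36.5)  cross = 15.5·36.5 − 9.5·39.5 = 190.5000; (r_i+r_j)·cross = 25·190.5000 = 4762.5000
edge 4: (9.5,36.5)→(8,33.5)  cross = 9.5·33.5 − 8·36.5 = 26.2500; (r_i+r_j)·cross = 17.5·26.2500 = 459.3750
edge 5: (8,33.5)→(2.5,21)  cross = 8·21 − 2.5·33.5 = 84.2500; (r_i+r_j)·cross = 10.5·84.2500 = 884.6250
edge 6: (2.5,21)→(1.5,8.5)  cross = 2.5·8.5 − 1.5·21 = -10.2500; (r_i+r_j)·cross = 4·-10.2500 = -41.0000
edge 7: (1.5,8.5)→(1.5,7.5)  cross = 1.5·7.5 − 1.5·8.5 = -1.5000; (r_i+r_j)·cross = 3·-1.5000 = -4.5000
Σcross = 395.2500 → A = |Σcross|/2 = 197.6250 mm²
Σ(r_i+r_j)·cross = 9679.0000 → first moment M = |Σ|/6 = 1613.1667
R_c = M/A = 1613.1667/197.6250 = 8.1628 mm
θ = 216° = 3.769911 rad
V = θ·R_c·A = 3.769911·8.1628·197.6250 = 6081.495 mm³

Volume = 6081.495 mm³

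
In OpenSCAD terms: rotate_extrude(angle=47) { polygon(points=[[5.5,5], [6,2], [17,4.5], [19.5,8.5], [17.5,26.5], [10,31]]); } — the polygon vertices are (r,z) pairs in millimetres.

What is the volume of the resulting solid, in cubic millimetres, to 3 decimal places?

Profile (r,z), 6 vertices: (5.5,5) (6,2) (17,4.5) (19.5,8.5) (17.5,26.5) (10,31)
edge 0: (5.5,5)→(6,2)  cross = 5.5·2 − 6·5 = -19.0000; (r_i+r_j)·cross = 11.5·-19.0000 = -218.5000
edge 1: (6,2)→(17,4.5)  cross = 6·4.5 − 17·2 = -7.0000; (r_i+r_j)·cross = 23·-7.0000 = -161.0000
edge 2: (17,4.5)→(19.5,8.5)  cross = 17·8.5 − 19.5·4.5 = 56.7500; (r_i+r_j)·cross = 36.5·56.7500 = 2071.3750
edge 3: (19.5,8.5)→(17.5,26.5)  cross = 19.5·26.5 − 17.5·8.5 = 368.0000; (r_i+r_j)·cross = 37·368.0000 = 13616.0000
edge 4: (17.5,26.5)→(10,31)  cross = 17.5·31 − 10·26.5 = 277.5000; (r_i+r_j)·cross = 27.5·277.5000 = 7631.2500
edge 5: (10,31)→(5.5,5)  cross = 10·5 − 5.5·31 = -120.5000; (r_i+r_j)·cross = 15.5·-120.5000 = -1867.7500
Σcross = 555.7500 → A = |Σcross|/2 = 277.8750 mm²
Σ(r_i+r_j)·cross = 21071.3750 → first moment M = |Σ|/6 = 3511.8958
R_c = M/A = 3511.8958/277.8750 = 12.6384 mm
θ = 47° = 0.820305 rad
V = θ·R_c·A = 0.820305·12.6384·277.8750 = 2880.825 mm³

Volume = 2880.825 mm³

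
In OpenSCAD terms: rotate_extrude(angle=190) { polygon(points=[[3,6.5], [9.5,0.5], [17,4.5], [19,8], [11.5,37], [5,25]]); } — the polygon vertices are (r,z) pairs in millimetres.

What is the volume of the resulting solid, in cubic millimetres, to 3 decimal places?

Profile (r,z), 6 vertices: (3,6.5) (9.5,0.5) (17,4.5) (19,8) (11.5,37) (5,25)
edge 0: (3,6.5)→(9.5,0.5)  cross = 3·0.5 − 9.5·6.5 = -60.2500; (r_i+r_j)·cross = 12.5·-60.2500 = -753.1250
edge 1: (9.5,0.5)→(17,4.5)  cross = 9.5·4.5 − 17·0.5 = 34.2500; (r_i+r_j)·cross = 26.5·34.2500 = 907.6250
edge 2: (17,4.5)→(19,8)  cross = 17·8 − 19·4.5 = 50.5000; (r_i+r_j)·cross = 36·50.5000 = 1818.0000
edge 3: (19,8)→(11.5,37)  cross = 19·37 − 11.5·8 = 611.0000; (r_i+r_j)·cross = 30.5·611.0000 = 18635.5000
edge 4: (11.5,37)→(5,25)  cross = 11.5·25 − 5·37 = 102.5000; (r_i+r_j)·cross = 16.5·102.5000 = 1691.2500
edge 5: (5,25)→(3,6.5)  cross = 5·6.5 − 3·25 = -42.5000; (r_i+r_j)·cross = 8·-42.5000 = -340.0000
Σcross = 695.5000 → A = |Σcross|/2 = 347.7500 mm²
Σ(r_i+r_j)·cross = 21959.2500 → first moment M = |Σ|/6 = 3659.8750
R_c = M/A = 3659.8750/347.7500 = 10.5244 mm
θ = 190° = 3.316126 rad
V = θ·R_c·A = 3.316126·10.5244·347.7500 = 12136.605 mm³

Volume = 12136.605 mm³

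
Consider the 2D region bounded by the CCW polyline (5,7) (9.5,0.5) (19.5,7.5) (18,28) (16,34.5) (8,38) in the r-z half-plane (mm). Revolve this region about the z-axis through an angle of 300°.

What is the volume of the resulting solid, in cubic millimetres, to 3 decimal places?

Volume = 24762.731 mm³

Profile (r,z), 6 vertices: (5,7) (9.5,0.5) (19.5,7.5) (18,28) (16,34.5) (8,38)
edge 0: (5,7)→(9.5,0.5)  cross = 5·0.5 − 9.5·7 = -64.0000; (r_i+r_j)·cross = 14.5·-64.0000 = -928.0000
edge 1: (9.5,0.5)→(19.5,7.5)  cross = 9.5·7.5 − 19.5·0.5 = 61.5000; (r_i+r_j)·cross = 29·61.5000 = 1783.5000
edge 2: (19.5,7.5)→(18,28)  cross = 19.5·28 − 18·7.5 = 411.0000; (r_i+r_j)·cross = 37.5·411.0000 = 15412.5000
edge 3: (18,28)→(16,34.5)  cross = 18·34.5 − 16·28 = 173.0000; (r_i+r_j)·cross = 34·173.0000 = 5882.0000
edge 4: (16,34.5)→(8,38)  cross = 16·38 − 8·34.5 = 332.0000; (r_i+r_j)·cross = 24·332.0000 = 7968.0000
edge 5: (8,38)→(5,7)  cross = 8·7 − 5·38 = -134.0000; (r_i+r_j)·cross = 13·-134.0000 = -1742.0000
Σcross = 779.5000 → A = |Σcross|/2 = 389.7500 mm²
Σ(r_i+r_j)·cross = 28376.0000 → first moment M = |Σ|/6 = 4729.3333
R_c = M/A = 4729.3333/389.7500 = 12.1343 mm
θ = 300° = 5.235988 rad
V = θ·R_c·A = 5.235988·12.1343·389.7500 = 24762.731 mm³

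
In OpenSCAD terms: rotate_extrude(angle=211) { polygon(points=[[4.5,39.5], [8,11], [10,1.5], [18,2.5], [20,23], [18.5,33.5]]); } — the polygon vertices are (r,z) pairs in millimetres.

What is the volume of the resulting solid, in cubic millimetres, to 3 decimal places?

Profile (r,z), 6 vertices: (4.5,39.5) (8,11) (10,1.5) (18,2.5) (20,23) (18.5,33.5)
edge 0: (4.5,39.5)→(8,11)  cross = 4.5·11 − 8·39.5 = -266.5000; (r_i+r_j)·cross = 12.5·-266.5000 = -3331.2500
edge 1: (8,11)→(10,1.5)  cross = 8·1.5 − 10·11 = -98.0000; (r_i+r_j)·cross = 18·-98.0000 = -1764.0000
edge 2: (10,1.5)→(18,2.5)  cross = 10·2.5 − 18·1.5 = -2.0000; (r_i+r_j)·cross = 28·-2.0000 = -56.0000
edge 3: (18,2.5)→(20,23)  cross = 18·23 − 20·2.5 = 364.0000; (r_i+r_j)·cross = 38·364.0000 = 13832.0000
edge 4: (20,23)→(18.5,33.5)  cross = 20·33.5 − 18.5·23 = 244.5000; (r_i+r_j)·cross = 38.5·244.5000 = 9413.2500
edge 5: (18.5,33.5)→(4.5,39.5)  cross = 18.5·39.5 − 4.5·33.5 = 580.0000; (r_i+r_j)·cross = 23·580.0000 = 13340.0000
Σcross = 822.0000 → A = |Σcross|/2 = 411.0000 mm²
Σ(r_i+r_j)·cross = 31434.0000 → first moment M = |Σ|/6 = 5239.0000
R_c = M/A = 5239.0000/411.0000 = 12.7470 mm
θ = 211° = 3.682645 rad
V = θ·R_c·A = 3.682645·12.7470·411.0000 = 19293.376 mm³

Volume = 19293.376 mm³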